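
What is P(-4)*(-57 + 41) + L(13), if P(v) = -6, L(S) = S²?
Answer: 265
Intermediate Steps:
P(-4)*(-57 + 41) + L(13) = -6*(-57 + 41) + 13² = -6*(-16) + 169 = 96 + 169 = 265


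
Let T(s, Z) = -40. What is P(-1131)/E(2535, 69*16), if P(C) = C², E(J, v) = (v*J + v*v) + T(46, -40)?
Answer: 98397/309032 ≈ 0.31840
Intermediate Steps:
E(J, v) = -40 + v² + J*v (E(J, v) = (v*J + v*v) - 40 = (J*v + v²) - 40 = (v² + J*v) - 40 = -40 + v² + J*v)
P(-1131)/E(2535, 69*16) = (-1131)²/(-40 + (69*16)² + 2535*(69*16)) = 1279161/(-40 + 1104² + 2535*1104) = 1279161/(-40 + 1218816 + 2798640) = 1279161/4017416 = 1279161*(1/4017416) = 98397/309032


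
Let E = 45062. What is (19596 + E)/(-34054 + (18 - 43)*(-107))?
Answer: -64658/31379 ≈ -2.0606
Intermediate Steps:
(19596 + E)/(-34054 + (18 - 43)*(-107)) = (19596 + 45062)/(-34054 + (18 - 43)*(-107)) = 64658/(-34054 - 25*(-107)) = 64658/(-34054 + 2675) = 64658/(-31379) = 64658*(-1/31379) = -64658/31379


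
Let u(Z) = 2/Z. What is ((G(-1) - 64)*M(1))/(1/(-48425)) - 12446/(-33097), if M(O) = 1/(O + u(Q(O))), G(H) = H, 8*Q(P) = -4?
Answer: -104176907287/99291 ≈ -1.0492e+6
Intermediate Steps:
Q(P) = -½ (Q(P) = (⅛)*(-4) = -½)
M(O) = 1/(-4 + O) (M(O) = 1/(O + 2/(-½)) = 1/(O + 2*(-2)) = 1/(O - 4) = 1/(-4 + O))
((G(-1) - 64)*M(1))/(1/(-48425)) - 12446/(-33097) = ((-1 - 64)/(-4 + 1))/(1/(-48425)) - 12446/(-33097) = (-65/(-3))/(-1/48425) - 12446*(-1/33097) = -65*(-⅓)*(-48425) + 12446/33097 = (65/3)*(-48425) + 12446/33097 = -3147625/3 + 12446/33097 = -104176907287/99291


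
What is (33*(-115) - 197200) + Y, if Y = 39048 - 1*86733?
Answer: -248680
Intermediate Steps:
Y = -47685 (Y = 39048 - 86733 = -47685)
(33*(-115) - 197200) + Y = (33*(-115) - 197200) - 47685 = (-3795 - 197200) - 47685 = -200995 - 47685 = -248680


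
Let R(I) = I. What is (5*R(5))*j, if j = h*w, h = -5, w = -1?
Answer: 125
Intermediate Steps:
j = 5 (j = -5*(-1) = 5)
(5*R(5))*j = (5*5)*5 = 25*5 = 125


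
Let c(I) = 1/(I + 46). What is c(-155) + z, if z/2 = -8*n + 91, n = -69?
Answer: 140173/109 ≈ 1286.0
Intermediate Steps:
c(I) = 1/(46 + I)
z = 1286 (z = 2*(-8*(-69) + 91) = 2*(552 + 91) = 2*643 = 1286)
c(-155) + z = 1/(46 - 155) + 1286 = 1/(-109) + 1286 = -1/109 + 1286 = 140173/109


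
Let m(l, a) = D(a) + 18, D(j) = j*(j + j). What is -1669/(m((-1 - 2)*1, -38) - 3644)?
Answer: 1669/738 ≈ 2.2615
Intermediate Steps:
D(j) = 2*j**2 (D(j) = j*(2*j) = 2*j**2)
m(l, a) = 18 + 2*a**2 (m(l, a) = 2*a**2 + 18 = 18 + 2*a**2)
-1669/(m((-1 - 2)*1, -38) - 3644) = -1669/((18 + 2*(-38)**2) - 3644) = -1669/((18 + 2*1444) - 3644) = -1669/((18 + 2888) - 3644) = -1669/(2906 - 3644) = -1669/(-738) = -1669*(-1/738) = 1669/738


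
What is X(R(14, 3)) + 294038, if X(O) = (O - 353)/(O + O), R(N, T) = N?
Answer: 8232725/28 ≈ 2.9403e+5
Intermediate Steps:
X(O) = (-353 + O)/(2*O) (X(O) = (-353 + O)/((2*O)) = (-353 + O)*(1/(2*O)) = (-353 + O)/(2*O))
X(R(14, 3)) + 294038 = (1/2)*(-353 + 14)/14 + 294038 = (1/2)*(1/14)*(-339) + 294038 = -339/28 + 294038 = 8232725/28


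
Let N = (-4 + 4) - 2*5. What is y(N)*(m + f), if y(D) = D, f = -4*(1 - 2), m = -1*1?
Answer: -30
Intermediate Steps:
N = -10 (N = 0 - 10 = -10)
m = -1
f = 4 (f = -4*(-1) = 4)
y(N)*(m + f) = -10*(-1 + 4) = -10*3 = -30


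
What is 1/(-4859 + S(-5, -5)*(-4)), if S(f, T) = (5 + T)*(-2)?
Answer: -1/4859 ≈ -0.00020580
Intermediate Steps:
S(f, T) = -10 - 2*T
1/(-4859 + S(-5, -5)*(-4)) = 1/(-4859 + (-10 - 2*(-5))*(-4)) = 1/(-4859 + (-10 + 10)*(-4)) = 1/(-4859 + 0*(-4)) = 1/(-4859 + 0) = 1/(-4859) = -1/4859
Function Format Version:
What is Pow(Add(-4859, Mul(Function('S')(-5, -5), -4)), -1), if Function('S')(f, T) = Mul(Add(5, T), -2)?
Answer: Rational(-1, 4859) ≈ -0.00020580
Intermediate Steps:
Function('S')(f, T) = Add(-10, Mul(-2, T))
Pow(Add(-4859, Mul(Function('S')(-5, -5), -4)), -1) = Pow(Add(-4859, Mul(Add(-10, Mul(-2, -5)), -4)), -1) = Pow(Add(-4859, Mul(Add(-10, 10), -4)), -1) = Pow(Add(-4859, Mul(0, -4)), -1) = Pow(Add(-4859, 0), -1) = Pow(-4859, -1) = Rational(-1, 4859)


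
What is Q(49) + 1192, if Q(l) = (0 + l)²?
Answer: 3593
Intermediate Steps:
Q(l) = l²
Q(49) + 1192 = 49² + 1192 = 2401 + 1192 = 3593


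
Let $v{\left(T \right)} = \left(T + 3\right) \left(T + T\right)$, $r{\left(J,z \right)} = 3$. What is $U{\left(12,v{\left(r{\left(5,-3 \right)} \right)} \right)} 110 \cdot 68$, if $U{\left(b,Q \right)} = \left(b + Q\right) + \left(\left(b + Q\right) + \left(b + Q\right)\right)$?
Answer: $1077120$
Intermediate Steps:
$v{\left(T \right)} = 2 T \left(3 + T\right)$ ($v{\left(T \right)} = \left(3 + T\right) 2 T = 2 T \left(3 + T\right)$)
$U{\left(b,Q \right)} = 3 Q + 3 b$ ($U{\left(b,Q \right)} = \left(Q + b\right) + \left(\left(Q + b\right) + \left(Q + b\right)\right) = \left(Q + b\right) + \left(2 Q + 2 b\right) = 3 Q + 3 b$)
$U{\left(12,v{\left(r{\left(5,-3 \right)} \right)} \right)} 110 \cdot 68 = \left(3 \cdot 2 \cdot 3 \left(3 + 3\right) + 3 \cdot 12\right) 110 \cdot 68 = \left(3 \cdot 2 \cdot 3 \cdot 6 + 36\right) 110 \cdot 68 = \left(3 \cdot 36 + 36\right) 110 \cdot 68 = \left(108 + 36\right) 110 \cdot 68 = 144 \cdot 110 \cdot 68 = 15840 \cdot 68 = 1077120$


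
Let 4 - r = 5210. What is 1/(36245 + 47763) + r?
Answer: -437345647/84008 ≈ -5206.0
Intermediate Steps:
r = -5206 (r = 4 - 1*5210 = 4 - 5210 = -5206)
1/(36245 + 47763) + r = 1/(36245 + 47763) - 5206 = 1/84008 - 5206 = -437345647/84008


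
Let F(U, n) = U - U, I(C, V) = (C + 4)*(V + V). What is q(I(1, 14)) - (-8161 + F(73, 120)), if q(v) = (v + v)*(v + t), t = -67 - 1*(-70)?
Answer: 48201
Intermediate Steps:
t = 3 (t = -67 + 70 = 3)
I(C, V) = 2*V*(4 + C) (I(C, V) = (4 + C)*(2*V) = 2*V*(4 + C))
q(v) = 2*v*(3 + v) (q(v) = (v + v)*(v + 3) = (2*v)*(3 + v) = 2*v*(3 + v))
F(U, n) = 0
q(I(1, 14)) - (-8161 + F(73, 120)) = 2*(2*14*(4 + 1))*(3 + 2*14*(4 + 1)) - (-8161 + 0) = 2*(2*14*5)*(3 + 2*14*5) - 1*(-8161) = 2*140*(3 + 140) + 8161 = 2*140*143 + 8161 = 40040 + 8161 = 48201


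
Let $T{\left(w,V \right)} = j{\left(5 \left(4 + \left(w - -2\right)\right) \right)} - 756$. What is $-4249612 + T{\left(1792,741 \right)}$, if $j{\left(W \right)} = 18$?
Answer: $-4250350$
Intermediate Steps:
$T{\left(w,V \right)} = -738$ ($T{\left(w,V \right)} = 18 - 756 = -738$)
$-4249612 + T{\left(1792,741 \right)} = -4249612 - 738 = -4250350$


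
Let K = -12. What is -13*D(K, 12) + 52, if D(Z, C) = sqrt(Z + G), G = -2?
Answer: 52 - 13*I*sqrt(14) ≈ 52.0 - 48.642*I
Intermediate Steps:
D(Z, C) = sqrt(-2 + Z) (D(Z, C) = sqrt(Z - 2) = sqrt(-2 + Z))
-13*D(K, 12) + 52 = -13*sqrt(-2 - 12) + 52 = -13*I*sqrt(14) + 52 = 52 - 13*I*sqrt(14)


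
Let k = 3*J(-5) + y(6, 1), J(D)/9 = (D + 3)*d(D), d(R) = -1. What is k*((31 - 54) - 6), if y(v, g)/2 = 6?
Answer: -1914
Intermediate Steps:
y(v, g) = 12 (y(v, g) = 2*6 = 12)
J(D) = -27 - 9*D (J(D) = 9*((D + 3)*(-1)) = 9*((3 + D)*(-1)) = 9*(-3 - D) = -27 - 9*D)
k = 66 (k = 3*(-27 - 9*(-5)) + 12 = 3*(-27 + 45) + 12 = 3*18 + 12 = 54 + 12 = 66)
k*((31 - 54) - 6) = 66*((31 - 54) - 6) = 66*(-23 - 6) = 66*(-29) = -1914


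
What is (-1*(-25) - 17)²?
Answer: 64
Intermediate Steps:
(-1*(-25) - 17)² = (25 - 17)² = 8² = 64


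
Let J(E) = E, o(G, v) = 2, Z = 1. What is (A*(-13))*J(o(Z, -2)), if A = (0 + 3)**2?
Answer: -234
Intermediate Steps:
A = 9 (A = 3**2 = 9)
(A*(-13))*J(o(Z, -2)) = (9*(-13))*2 = -117*2 = -234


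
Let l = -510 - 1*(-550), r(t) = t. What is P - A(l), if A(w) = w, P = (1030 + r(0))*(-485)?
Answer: -499590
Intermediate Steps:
P = -499550 (P = (1030 + 0)*(-485) = 1030*(-485) = -499550)
l = 40 (l = -510 + 550 = 40)
P - A(l) = -499550 - 1*40 = -499550 - 40 = -499590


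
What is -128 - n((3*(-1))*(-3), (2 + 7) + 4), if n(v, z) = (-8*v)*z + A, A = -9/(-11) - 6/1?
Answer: 8945/11 ≈ 813.18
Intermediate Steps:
A = -57/11 (A = -9*(-1/11) - 6*1 = 9/11 - 6 = -57/11 ≈ -5.1818)
n(v, z) = -57/11 - 8*v*z (n(v, z) = (-8*v)*z - 57/11 = -8*v*z - 57/11 = -57/11 - 8*v*z)
-128 - n((3*(-1))*(-3), (2 + 7) + 4) = -128 - (-57/11 - 8*(3*(-1))*(-3)*((2 + 7) + 4)) = -128 - (-57/11 - 8*(-3*(-3))*(9 + 4)) = -128 - (-57/11 - 8*9*13) = -128 - (-57/11 - 936) = -128 - 1*(-10353/11) = -128 + 10353/11 = 8945/11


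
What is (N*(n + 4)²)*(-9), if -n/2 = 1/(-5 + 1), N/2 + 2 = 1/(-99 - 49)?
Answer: 216513/296 ≈ 731.46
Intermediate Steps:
N = -297/74 (N = -4 + 2/(-99 - 49) = -4 + 2/(-148) = -4 + 2*(-1/148) = -4 - 1/74 = -297/74 ≈ -4.0135)
n = ½ (n = -2/(-5 + 1) = -2/(-4) = -2*(-¼) = ½ ≈ 0.50000)
(N*(n + 4)²)*(-9) = -297*(½ + 4)²/74*(-9) = -297*(9/2)²/74*(-9) = -297/74*81/4*(-9) = -24057/296*(-9) = 216513/296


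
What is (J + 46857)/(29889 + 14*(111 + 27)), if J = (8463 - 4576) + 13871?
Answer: 64615/31821 ≈ 2.0306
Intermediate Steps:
J = 17758 (J = 3887 + 13871 = 17758)
(J + 46857)/(29889 + 14*(111 + 27)) = (17758 + 46857)/(29889 + 14*(111 + 27)) = 64615/(29889 + 14*138) = 64615/(29889 + 1932) = 64615/31821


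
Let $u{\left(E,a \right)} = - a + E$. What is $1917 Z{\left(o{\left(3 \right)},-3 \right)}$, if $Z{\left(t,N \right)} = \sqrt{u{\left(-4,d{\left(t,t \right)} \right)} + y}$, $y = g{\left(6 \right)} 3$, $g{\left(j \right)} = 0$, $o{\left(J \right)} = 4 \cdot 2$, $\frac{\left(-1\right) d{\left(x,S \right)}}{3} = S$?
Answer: $3834 \sqrt{5} \approx 8573.1$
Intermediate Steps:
$d{\left(x,S \right)} = - 3 S$
$o{\left(J \right)} = 8$
$u{\left(E,a \right)} = E - a$
$y = 0$ ($y = 0 \cdot 3 = 0$)
$Z{\left(t,N \right)} = \sqrt{-4 + 3 t}$ ($Z{\left(t,N \right)} = \sqrt{\left(-4 - - 3 t\right) + 0} = \sqrt{\left(-4 + 3 t\right) + 0} = \sqrt{-4 + 3 t}$)
$1917 Z{\left(o{\left(3 \right)},-3 \right)} = 1917 \sqrt{-4 + 3 \cdot 8} = 1917 \sqrt{-4 + 24} = 1917 \sqrt{20} = 1917 \cdot 2 \sqrt{5} = 3834 \sqrt{5}$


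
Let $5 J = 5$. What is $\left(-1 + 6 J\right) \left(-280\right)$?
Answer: $-1400$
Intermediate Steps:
$J = 1$ ($J = \frac{1}{5} \cdot 5 = 1$)
$\left(-1 + 6 J\right) \left(-280\right) = \left(-1 + 6 \cdot 1\right) \left(-280\right) = \left(-1 + 6\right) \left(-280\right) = 5 \left(-280\right) = -1400$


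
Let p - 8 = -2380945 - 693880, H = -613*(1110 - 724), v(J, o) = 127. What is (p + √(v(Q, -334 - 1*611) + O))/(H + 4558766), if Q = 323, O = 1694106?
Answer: -1024939/1440716 + √1694233/4322148 ≈ -0.71111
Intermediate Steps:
H = -236618 (H = -613*386 = -236618)
p = -3074817 (p = 8 + (-2380945 - 693880) = 8 - 3074825 = -3074817)
(p + √(v(Q, -334 - 1*611) + O))/(H + 4558766) = (-3074817 + √(127 + 1694106))/(-236618 + 4558766) = (-3074817 + √1694233)/4322148 = (-3074817 + √1694233)*(1/4322148) = -1024939/1440716 + √1694233/4322148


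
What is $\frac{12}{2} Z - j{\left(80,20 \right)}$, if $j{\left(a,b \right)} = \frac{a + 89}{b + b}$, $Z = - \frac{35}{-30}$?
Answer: $\frac{111}{40} \approx 2.775$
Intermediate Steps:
$Z = \frac{7}{6}$ ($Z = \left(-35\right) \left(- \frac{1}{30}\right) = \frac{7}{6} \approx 1.1667$)
$j{\left(a,b \right)} = \frac{89 + a}{2 b}$
$\frac{12}{2} Z - j{\left(80,20 \right)} = \frac{12}{2} \cdot \frac{7}{6} - \frac{89 + 80}{2 \cdot 20} = 12 \cdot \frac{1}{2} \cdot \frac{7}{6} - \frac{1}{2} \cdot \frac{1}{20} \cdot 169 = 6 \cdot \frac{7}{6} - \frac{169}{40} = 7 - \frac{169}{40} = \frac{111}{40}$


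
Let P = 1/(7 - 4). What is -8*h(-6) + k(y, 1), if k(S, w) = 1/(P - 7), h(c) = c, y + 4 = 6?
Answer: 957/20 ≈ 47.850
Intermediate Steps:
y = 2 (y = -4 + 6 = 2)
P = 1/3 ≈ 0.33333
k(S, w) = -3/20 (k(S, w) = 1/(1/3 - 7) = 1/(-20/3) = -3/20)
-8*h(-6) + k(y, 1) = -8*(-6) - 3/20 = 48 - 3/20 = 957/20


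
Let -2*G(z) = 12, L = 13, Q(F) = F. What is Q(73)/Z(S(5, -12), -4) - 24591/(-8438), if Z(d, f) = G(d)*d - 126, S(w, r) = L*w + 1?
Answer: 3055132/1101159 ≈ 2.7745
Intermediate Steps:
G(z) = -6 (G(z) = -½*12 = -6)
S(w, r) = 1 + 13*w (S(w, r) = 13*w + 1 = 1 + 13*w)
Z(d, f) = -126 - 6*d (Z(d, f) = -6*d - 126 = -126 - 6*d)
Q(73)/Z(S(5, -12), -4) - 24591/(-8438) = 73/(-126 - 6*(1 + 13*5)) - 24591/(-8438) = 73/(-126 - 6*(1 + 65)) - 24591*(-1/8438) = 73/(-126 - 6*66) + 24591/8438 = 73/(-126 - 396) + 24591/8438 = 73/(-522) + 24591/8438 = 73*(-1/522) + 24591/8438 = -73/522 + 24591/8438 = 3055132/1101159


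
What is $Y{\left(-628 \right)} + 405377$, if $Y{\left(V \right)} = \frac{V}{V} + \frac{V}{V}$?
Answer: $405379$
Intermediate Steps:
$Y{\left(V \right)} = 2$ ($Y{\left(V \right)} = 1 + 1 = 2$)
$Y{\left(-628 \right)} + 405377 = 2 + 405377 = 405379$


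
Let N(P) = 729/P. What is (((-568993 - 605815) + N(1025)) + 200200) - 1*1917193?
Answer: -2964095296/1025 ≈ -2.8918e+6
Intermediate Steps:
(((-568993 - 605815) + N(1025)) + 200200) - 1*1917193 = (((-568993 - 605815) + 729/1025) + 200200) - 1*1917193 = ((-1174808 + 729*(1/1025)) + 200200) - 1917193 = ((-1174808 + 729/1025) + 200200) - 1917193 = (-1204177471/1025 + 200200) - 1917193 = -998972471/1025 - 1917193 = -2964095296/1025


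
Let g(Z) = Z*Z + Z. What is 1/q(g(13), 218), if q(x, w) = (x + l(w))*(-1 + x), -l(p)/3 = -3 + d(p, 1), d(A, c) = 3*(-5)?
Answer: 1/42716 ≈ 2.3410e-5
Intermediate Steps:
d(A, c) = -15
g(Z) = Z + Z² (g(Z) = Z² + Z = Z + Z²)
l(p) = 54 (l(p) = -3*(-3 - 15) = -3*(-18) = 54)
q(x, w) = (-1 + x)*(54 + x) (q(x, w) = (x + 54)*(-1 + x) = (54 + x)*(-1 + x) = (-1 + x)*(54 + x))
1/q(g(13), 218) = 1/(-54 + (13*(1 + 13))² + 53*(13*(1 + 13))) = 1/(-54 + (13*14)² + 53*(13*14)) = 1/(-54 + 182² + 53*182) = 1/(-54 + 33124 + 9646) = 1/42716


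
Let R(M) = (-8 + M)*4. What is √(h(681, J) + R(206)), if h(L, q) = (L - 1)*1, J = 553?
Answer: 8*√23 ≈ 38.367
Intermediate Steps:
h(L, q) = -1 + L (h(L, q) = (-1 + L)*1 = -1 + L)
R(M) = -32 + 4*M
√(h(681, J) + R(206)) = √((-1 + 681) + (-32 + 4*206)) = √(680 + (-32 + 824)) = √(680 + 792) = √1472 = 8*√23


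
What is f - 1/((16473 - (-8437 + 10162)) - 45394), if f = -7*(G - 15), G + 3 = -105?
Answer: 26386207/30646 ≈ 861.00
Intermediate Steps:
G = -108 (G = -3 - 105 = -108)
f = 861 (f = -7*(-108 - 15) = -7*(-123) = 861)
f - 1/((16473 - (-8437 + 10162)) - 45394) = 861 - 1/((16473 - (-8437 + 10162)) - 45394) = 861 - 1/((16473 - 1*1725) - 45394) = 861 - 1/((16473 - 1725) - 45394) = 861 - 1/(14748 - 45394) = 861 - 1/(-30646) = 861 - 1*(-1/30646) = 861 + 1/30646 = 26386207/30646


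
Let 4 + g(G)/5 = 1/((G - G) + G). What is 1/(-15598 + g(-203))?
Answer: -203/3170459 ≈ -6.4029e-5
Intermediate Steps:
g(G) = -20 + 5/G (g(G) = -20 + 5/((G - G) + G) = -20 + 5/(0 + G) = -20 + 5/G)
1/(-15598 + g(-203)) = 1/(-15598 + (-20 + 5/(-203))) = 1/(-15598 + (-20 + 5*(-1/203))) = 1/(-15598 + (-20 - 5/203)) = 1/(-15598 - 4065/203) = 1/(-3170459/203) = -203/3170459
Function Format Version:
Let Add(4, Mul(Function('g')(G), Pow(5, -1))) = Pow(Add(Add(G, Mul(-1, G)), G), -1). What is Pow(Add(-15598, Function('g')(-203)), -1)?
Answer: Rational(-203, 3170459) ≈ -6.4029e-5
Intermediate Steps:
Function('g')(G) = Add(-20, Mul(5, Pow(G, -1))) (Function('g')(G) = Add(-20, Mul(5, Pow(Add(Add(G, Mul(-1, G)), G), -1))) = Add(-20, Mul(5, Pow(Add(0, G), -1))) = Add(-20, Mul(5, Pow(G, -1))))
Pow(Add(-15598, Function('g')(-203)), -1) = Pow(Add(-15598, Add(-20, Mul(5, Pow(-203, -1)))), -1) = Pow(Add(-15598, Add(-20, Mul(5, Rational(-1, 203)))), -1) = Pow(Add(-15598, Add(-20, Rational(-5, 203))), -1) = Pow(Add(-15598, Rational(-4065, 203)), -1) = Pow(Rational(-3170459, 203), -1) = Rational(-203, 3170459)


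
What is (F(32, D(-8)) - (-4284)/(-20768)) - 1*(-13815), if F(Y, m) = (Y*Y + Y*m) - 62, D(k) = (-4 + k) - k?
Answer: 76056537/5192 ≈ 14649.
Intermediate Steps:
D(k) = -4
F(Y, m) = -62 + Y² + Y*m (F(Y, m) = (Y² + Y*m) - 62 = -62 + Y² + Y*m)
(F(32, D(-8)) - (-4284)/(-20768)) - 1*(-13815) = ((-62 + 32² + 32*(-4)) - (-4284)/(-20768)) - 1*(-13815) = ((-62 + 1024 - 128) - (-4284)*(-1)/20768) + 13815 = (834 - 1*1071/5192) + 13815 = (834 - 1071/5192) + 13815 = 4329057/5192 + 13815 = 76056537/5192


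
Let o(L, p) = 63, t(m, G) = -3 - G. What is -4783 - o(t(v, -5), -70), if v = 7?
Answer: -4846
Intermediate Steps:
-4783 - o(t(v, -5), -70) = -4783 - 1*63 = -4783 - 63 = -4846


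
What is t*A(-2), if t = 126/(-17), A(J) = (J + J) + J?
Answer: 756/17 ≈ 44.471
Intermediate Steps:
A(J) = 3*J (A(J) = 2*J + J = 3*J)
t = -126/17 (t = 126*(-1/17) = -126/17 ≈ -7.4118)
t*A(-2) = -378*(-2)/17 = -126/17*(-6) = 756/17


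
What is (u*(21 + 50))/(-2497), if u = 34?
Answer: -2414/2497 ≈ -0.96676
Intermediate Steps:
(u*(21 + 50))/(-2497) = (34*(21 + 50))/(-2497) = (34*71)*(-1/2497) = 2414*(-1/2497) = -2414/2497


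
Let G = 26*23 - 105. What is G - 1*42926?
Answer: -42433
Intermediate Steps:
G = 493 (G = 598 - 105 = 493)
G - 1*42926 = 493 - 1*42926 = 493 - 42926 = -42433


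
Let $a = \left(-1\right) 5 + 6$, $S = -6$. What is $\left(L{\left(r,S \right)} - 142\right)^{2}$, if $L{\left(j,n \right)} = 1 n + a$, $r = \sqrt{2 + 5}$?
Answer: $21609$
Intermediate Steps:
$a = 1$ ($a = -5 + 6 = 1$)
$r = \sqrt{7} \approx 2.6458$
$L{\left(j,n \right)} = 1 + n$ ($L{\left(j,n \right)} = 1 n + 1 = n + 1 = 1 + n$)
$\left(L{\left(r,S \right)} - 142\right)^{2} = \left(\left(1 - 6\right) - 142\right)^{2} = \left(-5 - 142\right)^{2} = \left(-147\right)^{2} = 21609$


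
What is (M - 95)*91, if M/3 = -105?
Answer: -37310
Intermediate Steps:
M = -315 (M = 3*(-105) = -315)
(M - 95)*91 = (-315 - 95)*91 = -410*91 = -37310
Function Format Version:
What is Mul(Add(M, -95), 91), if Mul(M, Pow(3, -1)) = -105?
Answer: -37310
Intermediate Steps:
M = -315 (M = Mul(3, -105) = -315)
Mul(Add(M, -95), 91) = Mul(Add(-315, -95), 91) = Mul(-410, 91) = -37310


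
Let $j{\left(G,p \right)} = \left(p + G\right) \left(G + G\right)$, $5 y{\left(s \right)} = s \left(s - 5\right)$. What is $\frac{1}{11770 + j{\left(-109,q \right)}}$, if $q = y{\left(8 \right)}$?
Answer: $\frac{5}{172428} \approx 2.8998 \cdot 10^{-5}$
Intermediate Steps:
$y{\left(s \right)} = \frac{s \left(-5 + s\right)}{5}$ ($y{\left(s \right)} = \frac{s \left(s - 5\right)}{5} = \frac{s \left(-5 + s\right)}{5}$)
$q = \frac{24}{5}$ ($q = \frac{1}{5} \cdot 8 \left(-5 + 8\right) = \frac{1}{5} \cdot 8 \cdot 3 = \frac{24}{5} \approx 4.8$)
$j{\left(G,p \right)} = 2 G \left(G + p\right)$ ($j{\left(G,p \right)} = \left(G + p\right) 2 G = 2 G \left(G + p\right)$)
$\frac{1}{11770 + j{\left(-109,q \right)}} = \frac{1}{11770 + 2 \left(-109\right) \left(-109 + \frac{24}{5}\right)} = \frac{1}{11770 + 2 \left(-109\right) \left(- \frac{521}{5}\right)} = \frac{1}{11770 + \frac{113578}{5}} = \frac{1}{\frac{172428}{5}} = \frac{5}{172428}$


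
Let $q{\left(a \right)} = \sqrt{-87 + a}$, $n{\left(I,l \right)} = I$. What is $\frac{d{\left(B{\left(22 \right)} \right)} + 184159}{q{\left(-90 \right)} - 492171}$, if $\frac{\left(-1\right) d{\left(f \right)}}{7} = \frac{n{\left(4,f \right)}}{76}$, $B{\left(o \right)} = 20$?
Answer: $- \frac{287018869899}{767068929157} - \frac{583169 i \sqrt{177}}{767068929157} \approx -0.37418 - 1.0115 \cdot 10^{-5} i$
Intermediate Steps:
$d{\left(f \right)} = - \frac{7}{19}$ ($d{\left(f \right)} = - 7 \cdot \frac{4}{76} = - 7 \cdot 4 \cdot \frac{1}{76} = \left(-7\right) \frac{1}{19} = - \frac{7}{19}$)
$\frac{d{\left(B{\left(22 \right)} \right)} + 184159}{q{\left(-90 \right)} - 492171} = \frac{- \frac{7}{19} + 184159}{\sqrt{-87 - 90} - 492171} = \frac{3499014}{19 \left(\sqrt{-177} - 492171\right)} = \frac{3499014}{19 \left(i \sqrt{177} - 492171\right)} = \frac{3499014}{19 \left(-492171 + i \sqrt{177}\right)}$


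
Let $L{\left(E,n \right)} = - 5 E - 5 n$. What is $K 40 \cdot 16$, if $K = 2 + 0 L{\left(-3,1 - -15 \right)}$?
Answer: $1280$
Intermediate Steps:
$K = 2$ ($K = 2 + 0 \left(\left(-5\right) \left(-3\right) - 5 \left(1 - -15\right)\right) = 2 + 0 \left(15 - 5 \left(1 + 15\right)\right) = 2 + 0 \left(15 - 80\right) = 2 + 0 \left(-65\right) = 2 + 0 = 2$)
$K 40 \cdot 16 = 2 \cdot 40 \cdot 16 = 80 \cdot 16 = 1280$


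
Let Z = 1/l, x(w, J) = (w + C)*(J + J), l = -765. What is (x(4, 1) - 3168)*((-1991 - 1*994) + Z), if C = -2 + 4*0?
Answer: 7225076264/765 ≈ 9.4445e+6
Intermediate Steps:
C = -2 (C = -2 + 0 = -2)
x(w, J) = 2*J*(-2 + w) (x(w, J) = (w - 2)*(J + J) = (-2 + w)*(2*J) = 2*J*(-2 + w))
Z = -1/765 (Z = 1/(-765) = -1/765 ≈ -0.0013072)
(x(4, 1) - 3168)*((-1991 - 1*994) + Z) = (2*1*(-2 + 4) - 3168)*((-1991 - 1*994) - 1/765) = (2*1*2 - 3168)*((-1991 - 994) - 1/765) = (4 - 3168)*(-2985 - 1/765) = -3164*(-2283526/765) = 7225076264/765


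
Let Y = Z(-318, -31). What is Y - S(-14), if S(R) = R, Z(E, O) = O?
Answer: -17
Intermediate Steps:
Y = -31
Y - S(-14) = -31 - 1*(-14) = -31 + 14 = -17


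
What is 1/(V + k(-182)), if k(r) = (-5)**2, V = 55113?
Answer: 1/55138 ≈ 1.8136e-5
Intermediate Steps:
k(r) = 25
1/(V + k(-182)) = 1/(55113 + 25) = 1/55138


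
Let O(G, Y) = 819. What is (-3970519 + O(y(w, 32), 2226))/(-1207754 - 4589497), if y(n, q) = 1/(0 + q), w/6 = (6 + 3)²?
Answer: 3969700/5797251 ≈ 0.68476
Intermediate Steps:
w = 486 (w = 6*(6 + 3)² = 6*9² = 6*81 = 486)
y(n, q) = 1/q
(-3970519 + O(y(w, 32), 2226))/(-1207754 - 4589497) = (-3970519 + 819)/(-1207754 - 4589497) = -3969700/(-5797251) = -3969700*(-1/5797251) = 3969700/5797251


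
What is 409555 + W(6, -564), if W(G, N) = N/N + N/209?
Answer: 85596640/209 ≈ 4.0955e+5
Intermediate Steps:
W(G, N) = 1 + N/209 (W(G, N) = 1 + N*(1/209) = 1 + N/209)
409555 + W(6, -564) = 409555 + (1 + (1/209)*(-564)) = 409555 + (1 - 564/209) = 409555 - 355/209 = 85596640/209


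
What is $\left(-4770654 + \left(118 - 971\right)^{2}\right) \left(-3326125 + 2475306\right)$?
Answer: $3439899503855$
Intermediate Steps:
$\left(-4770654 + \left(118 - 971\right)^{2}\right) \left(-3326125 + 2475306\right) = \left(-4770654 + \left(-853\right)^{2}\right) \left(-850819\right) = \left(-4770654 + 727609\right) \left(-850819\right) = \left(-4043045\right) \left(-850819\right) = 3439899503855$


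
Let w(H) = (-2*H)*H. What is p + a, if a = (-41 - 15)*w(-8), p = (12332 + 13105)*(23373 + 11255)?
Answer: 880839604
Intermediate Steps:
w(H) = -2*H²
p = 880832436 (p = 25437*34628 = 880832436)
a = 7168 (a = (-41 - 15)*(-2*(-8)²) = -(-112)*64 = -56*(-128) = 7168)
p + a = 880832436 + 7168 = 880839604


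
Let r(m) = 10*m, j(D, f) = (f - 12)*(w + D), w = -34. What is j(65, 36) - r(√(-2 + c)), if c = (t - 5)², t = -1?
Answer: 744 - 10*√34 ≈ 685.69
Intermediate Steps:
j(D, f) = (-34 + D)*(-12 + f) (j(D, f) = (f - 12)*(-34 + D) = (-12 + f)*(-34 + D) = (-34 + D)*(-12 + f))
c = 36 (c = (-1 - 5)² = (-6)² = 36)
j(65, 36) - r(√(-2 + c)) = (408 - 34*36 - 12*65 + 65*36) - 10*√(-2 + 36) = (408 - 1224 - 780 + 2340) - 10*√34 = 744 - 10*√34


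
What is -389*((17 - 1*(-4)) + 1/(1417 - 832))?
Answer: -4779254/585 ≈ -8169.7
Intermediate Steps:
-389*((17 - 1*(-4)) + 1/(1417 - 832)) = -389*((17 + 4) + 1/585) = -389*(21 + 1/585) = -389*12286/585 = -4779254/585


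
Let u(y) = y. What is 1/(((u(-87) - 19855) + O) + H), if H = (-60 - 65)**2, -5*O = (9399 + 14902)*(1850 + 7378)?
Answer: -5/224271213 ≈ -2.2294e-8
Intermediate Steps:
O = -224249628/5 (O = -(9399 + 14902)*(1850 + 7378)/5 = -24301*9228/5 = -1/5*224249628 = -224249628/5 ≈ -4.4850e+7)
H = 15625 (H = (-125)**2 = 15625)
1/(((u(-87) - 19855) + O) + H) = 1/(((-87 - 19855) - 224249628/5) + 15625) = 1/((-19942 - 224249628/5) + 15625) = 1/(-224349338/5 + 15625) = 1/(-224271213/5) = -5/224271213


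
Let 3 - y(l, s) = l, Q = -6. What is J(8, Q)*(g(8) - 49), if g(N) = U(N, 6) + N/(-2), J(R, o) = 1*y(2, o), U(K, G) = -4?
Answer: -57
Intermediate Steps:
y(l, s) = 3 - l
J(R, o) = 1 (J(R, o) = 1*(3 - 1*2) = 1*(3 - 2) = 1*1 = 1)
g(N) = -4 - N/2 (g(N) = -4 + N/(-2) = -4 + N*(-½) = -4 - N/2)
J(8, Q)*(g(8) - 49) = 1*((-4 - ½*8) - 49) = 1*((-4 - 4) - 49) = 1*(-8 - 49) = 1*(-57) = -57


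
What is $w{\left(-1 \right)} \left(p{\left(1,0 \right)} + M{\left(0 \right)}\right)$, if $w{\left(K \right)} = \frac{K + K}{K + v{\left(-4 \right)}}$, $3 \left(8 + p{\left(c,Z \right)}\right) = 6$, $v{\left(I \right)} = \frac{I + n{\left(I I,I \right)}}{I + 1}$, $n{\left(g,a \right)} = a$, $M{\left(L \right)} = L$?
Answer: $\frac{36}{5} \approx 7.2$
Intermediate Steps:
$v{\left(I \right)} = \frac{2 I}{1 + I}$ ($v{\left(I \right)} = \frac{I + I}{I + 1} = \frac{2 I}{1 + I}$)
$p{\left(c,Z \right)} = -6$ ($p{\left(c,Z \right)} = -8 + \frac{1}{3} \cdot 6 = -8 + 2 = -6$)
$w{\left(K \right)} = \frac{2 K}{\frac{8}{3} + K}$ ($w{\left(K \right)} = \frac{K + K}{K + 2 \left(-4\right) \frac{1}{1 - 4}} = \frac{2 K}{K + 2 \left(-4\right) \frac{1}{-3}} = \frac{2 K}{K + 2 \left(-4\right) \left(- \frac{1}{3}\right)} = \frac{2 K}{K + \frac{8}{3}} = \frac{2 K}{\frac{8}{3} + K}$)
$w{\left(-1 \right)} \left(p{\left(1,0 \right)} + M{\left(0 \right)}\right) = 6 \left(-1\right) \frac{1}{8 + 3 \left(-1\right)} \left(-6 + 0\right) = 6 \left(-1\right) \frac{1}{8 - 3} \left(-6\right) = 6 \left(-1\right) \frac{1}{5} \left(-6\right) = \left(- \frac{6}{5}\right) \left(-6\right) = \frac{36}{5}$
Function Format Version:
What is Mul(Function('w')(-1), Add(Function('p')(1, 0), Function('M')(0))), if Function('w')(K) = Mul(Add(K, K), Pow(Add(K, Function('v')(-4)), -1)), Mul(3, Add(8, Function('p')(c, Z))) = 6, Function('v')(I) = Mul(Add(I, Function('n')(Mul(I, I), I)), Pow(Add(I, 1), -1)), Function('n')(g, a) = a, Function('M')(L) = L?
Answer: Rational(36, 5) ≈ 7.2000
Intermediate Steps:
Function('v')(I) = Mul(2, I, Pow(Add(1, I), -1)) (Function('v')(I) = Mul(Add(I, I), Pow(Add(I, 1), -1)) = Mul(Mul(2, I), Pow(Add(1, I), -1)) = Mul(2, I, Pow(Add(1, I), -1)))
Function('p')(c, Z) = -6 (Function('p')(c, Z) = Add(-8, Mul(Rational(1, 3), 6)) = Add(-8, 2) = -6)
Function('w')(K) = Mul(2, K, Pow(Add(Rational(8, 3), K), -1)) (Function('w')(K) = Mul(Add(K, K), Pow(Add(K, Mul(2, -4, Pow(Add(1, -4), -1))), -1)) = Mul(Mul(2, K), Pow(Add(K, Mul(2, -4, Pow(-3, -1))), -1)) = Mul(Mul(2, K), Pow(Add(K, Mul(2, -4, Rational(-1, 3))), -1)) = Mul(Mul(2, K), Pow(Add(K, Rational(8, 3)), -1)) = Mul(Mul(2, K), Pow(Add(Rational(8, 3), K), -1)) = Mul(2, K, Pow(Add(Rational(8, 3), K), -1)))
Mul(Function('w')(-1), Add(Function('p')(1, 0), Function('M')(0))) = Mul(Mul(6, -1, Pow(Add(8, Mul(3, -1)), -1)), Add(-6, 0)) = Mul(Mul(6, -1, Pow(Add(8, -3), -1)), -6) = Mul(Mul(6, -1, Pow(5, -1)), -6) = Mul(Mul(6, -1, Rational(1, 5)), -6) = Mul(Rational(-6, 5), -6) = Rational(36, 5)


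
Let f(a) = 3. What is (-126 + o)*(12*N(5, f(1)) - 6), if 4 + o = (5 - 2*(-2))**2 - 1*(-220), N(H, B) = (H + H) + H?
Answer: 29754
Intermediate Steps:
N(H, B) = 3*H (N(H, B) = 2*H + H = 3*H)
o = 297 (o = -4 + ((5 - 2*(-2))**2 - 1*(-220)) = -4 + ((5 + 4)**2 + 220) = -4 + (9**2 + 220) = -4 + (81 + 220) = -4 + 301 = 297)
(-126 + o)*(12*N(5, f(1)) - 6) = (-126 + 297)*(12*(3*5) - 6) = 171*(12*15 - 6) = 171*(180 - 6) = 171*174 = 29754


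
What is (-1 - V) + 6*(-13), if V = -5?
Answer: -74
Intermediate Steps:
(-1 - V) + 6*(-13) = (-1 - 1*(-5)) + 6*(-13) = (-1 + 5) - 78 = 4 - 78 = -74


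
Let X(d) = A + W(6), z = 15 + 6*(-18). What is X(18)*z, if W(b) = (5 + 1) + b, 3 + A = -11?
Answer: 186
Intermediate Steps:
A = -14 (A = -3 - 11 = -14)
W(b) = 6 + b
z = -93 (z = 15 - 108 = -93)
X(d) = -2 (X(d) = -14 + (6 + 6) = -14 + 12 = -2)
X(18)*z = -2*(-93) = 186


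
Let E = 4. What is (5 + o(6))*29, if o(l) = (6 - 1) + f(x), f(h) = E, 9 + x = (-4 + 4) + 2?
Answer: 406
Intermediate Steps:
x = -7 (x = -9 + ((-4 + 4) + 2) = -9 + (0 + 2) = -9 + 2 = -7)
f(h) = 4
o(l) = 9 (o(l) = (6 - 1) + 4 = 5 + 4 = 9)
(5 + o(6))*29 = (5 + 9)*29 = 14*29 = 406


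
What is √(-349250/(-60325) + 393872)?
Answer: √142189882/19 ≈ 627.60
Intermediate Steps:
√(-349250/(-60325) + 393872) = √(-349250*(-1/60325) + 393872) = √(110/19 + 393872) = √(7483678/19) = √142189882/19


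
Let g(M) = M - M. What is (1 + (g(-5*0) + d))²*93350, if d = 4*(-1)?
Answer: 840150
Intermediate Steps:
d = -4
g(M) = 0
(1 + (g(-5*0) + d))²*93350 = (1 + (0 - 4))²*93350 = (1 - 4)²*93350 = (-3)²*93350 = 9*93350 = 840150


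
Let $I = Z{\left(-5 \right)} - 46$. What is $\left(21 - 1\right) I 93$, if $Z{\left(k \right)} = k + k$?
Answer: $-104160$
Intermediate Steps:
$Z{\left(k \right)} = 2 k$
$I = -56$ ($I = 2 \left(-5\right) - 46 = -10 - 46 = -56$)
$\left(21 - 1\right) I 93 = \left(21 - 1\right) \left(-56\right) 93 = 20 \left(-56\right) 93 = \left(-1120\right) 93 = -104160$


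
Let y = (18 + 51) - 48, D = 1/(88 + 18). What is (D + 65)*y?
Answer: 144711/106 ≈ 1365.2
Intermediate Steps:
D = 1/106 ≈ 0.0094340
y = 21 (y = 69 - 48 = 21)
(D + 65)*y = (1/106 + 65)*21 = (6891/106)*21 = 144711/106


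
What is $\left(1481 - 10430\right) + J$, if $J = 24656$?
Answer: $15707$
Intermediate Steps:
$\left(1481 - 10430\right) + J = \left(1481 - 10430\right) + 24656 = -8949 + 24656 = 15707$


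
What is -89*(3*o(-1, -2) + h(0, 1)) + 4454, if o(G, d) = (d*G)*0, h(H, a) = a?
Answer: 4365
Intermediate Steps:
o(G, d) = 0 (o(G, d) = (G*d)*0 = 0)
-89*(3*o(-1, -2) + h(0, 1)) + 4454 = -89*(3*0 + 1) + 4454 = -89*(0 + 1) + 4454 = -89*1 + 4454 = -89 + 4454 = 4365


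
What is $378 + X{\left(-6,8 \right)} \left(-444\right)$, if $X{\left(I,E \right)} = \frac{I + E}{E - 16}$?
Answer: $489$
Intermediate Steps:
$X{\left(I,E \right)} = \frac{E + I}{-16 + E}$
$378 + X{\left(-6,8 \right)} \left(-444\right) = 378 + \frac{8 - 6}{-16 + 8} \left(-444\right) = 378 + \frac{1}{-8} \cdot 2 \left(-444\right) = 378 + \left(- \frac{1}{8}\right) 2 \left(-444\right) = 378 - -111 = 378 + 111 = 489$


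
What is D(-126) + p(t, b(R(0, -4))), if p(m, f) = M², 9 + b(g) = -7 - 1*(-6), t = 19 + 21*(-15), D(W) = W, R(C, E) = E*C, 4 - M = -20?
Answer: 450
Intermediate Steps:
M = 24 (M = 4 - 1*(-20) = 4 + 20 = 24)
R(C, E) = C*E
t = -296 (t = 19 - 315 = -296)
b(g) = -10 (b(g) = -9 + (-7 - 1*(-6)) = -9 + (-7 + 6) = -9 - 1 = -10)
p(m, f) = 576 (p(m, f) = 24² = 576)
D(-126) + p(t, b(R(0, -4))) = -126 + 576 = 450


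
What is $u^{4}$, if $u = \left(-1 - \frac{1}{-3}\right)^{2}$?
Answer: $\frac{256}{6561} \approx 0.039018$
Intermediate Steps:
$u = \frac{4}{9}$ ($u = \left(-1 - - \frac{1}{3}\right)^{2} = \left(-1 + \frac{1}{3}\right)^{2} = \left(- \frac{2}{3}\right)^{2} = \frac{4}{9} \approx 0.44444$)
$u^{4} = \left(\frac{4}{9}\right)^{4} = \frac{256}{6561}$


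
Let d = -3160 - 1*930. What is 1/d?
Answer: -1/4090 ≈ -0.00024450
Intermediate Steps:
d = -4090 (d = -3160 - 930 = -4090)
1/d = 1/(-4090) = -1/4090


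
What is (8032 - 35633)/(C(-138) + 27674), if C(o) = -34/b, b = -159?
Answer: -626937/628600 ≈ -0.99735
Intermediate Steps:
C(o) = 34/159 (C(o) = -34/(-159) = -34*(-1/159) = 34/159)
(8032 - 35633)/(C(-138) + 27674) = (8032 - 35633)/(34/159 + 27674) = -27601/4400200/159 = -27601*159/4400200 = -626937/628600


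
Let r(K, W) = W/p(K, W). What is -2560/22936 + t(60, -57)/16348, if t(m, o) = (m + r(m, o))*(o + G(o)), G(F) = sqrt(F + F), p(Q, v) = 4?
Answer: -833297/3073424 + 3*I*sqrt(114)/1072 ≈ -0.27113 + 0.02988*I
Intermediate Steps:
G(F) = sqrt(2)*sqrt(F) (G(F) = sqrt(2*F) = sqrt(2)*sqrt(F))
r(K, W) = W/4
t(m, o) = (m + o/4)*(o + sqrt(2)*sqrt(o))
-2560/22936 + t(60, -57)/16348 = -2560/22936 + ((1/4)*(-57)**2 + 60*(-57) + sqrt(2)*(-57)**(3/2)/4 + 60*sqrt(2)*sqrt(-57))/16348 = -2560*1/22936 + ((1/4)*3249 - 3420 + sqrt(2)*(-57*I*sqrt(57))/4 + 60*sqrt(2)*(I*sqrt(57)))*(1/16348) = -320/2867 + (3249/4 - 3420 - 57*I*sqrt(114)/4 + 60*I*sqrt(114))*(1/16348) = -320/2867 + (-10431/4 + 183*I*sqrt(114)/4)*(1/16348) = -320/2867 + (-171/1072 + 3*I*sqrt(114)/1072) = -833297/3073424 + 3*I*sqrt(114)/1072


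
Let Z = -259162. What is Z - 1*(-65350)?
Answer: -193812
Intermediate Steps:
Z - 1*(-65350) = -259162 - 1*(-65350) = -259162 + 65350 = -193812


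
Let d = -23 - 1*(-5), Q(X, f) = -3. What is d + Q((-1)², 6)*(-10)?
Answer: 12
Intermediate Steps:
d = -18 (d = -23 + 5 = -18)
d + Q((-1)², 6)*(-10) = -18 - 3*(-10) = -18 + 30 = 12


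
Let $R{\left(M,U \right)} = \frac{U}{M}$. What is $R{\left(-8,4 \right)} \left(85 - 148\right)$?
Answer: $\frac{63}{2} \approx 31.5$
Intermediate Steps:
$R{\left(-8,4 \right)} \left(85 - 148\right) = \frac{4}{-8} \left(85 - 148\right) = 4 \left(- \frac{1}{8}\right) \left(-63\right) = \left(- \frac{1}{2}\right) \left(-63\right) = \frac{63}{2}$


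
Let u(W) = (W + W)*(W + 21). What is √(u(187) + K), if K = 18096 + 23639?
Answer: √119527 ≈ 345.73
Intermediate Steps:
u(W) = 2*W*(21 + W) (u(W) = (2*W)*(21 + W) = 2*W*(21 + W))
K = 41735
√(u(187) + K) = √(2*187*(21 + 187) + 41735) = √(2*187*208 + 41735) = √(77792 + 41735) = √119527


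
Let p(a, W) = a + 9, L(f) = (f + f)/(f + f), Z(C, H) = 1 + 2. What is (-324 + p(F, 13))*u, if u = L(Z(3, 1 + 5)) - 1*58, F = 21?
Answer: 16758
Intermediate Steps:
Z(C, H) = 3
L(f) = 1 (L(f) = (2*f)/((2*f)) = (2*f)*(1/(2*f)) = 1)
p(a, W) = 9 + a
u = -57 (u = 1 - 1*58 = 1 - 58 = -57)
(-324 + p(F, 13))*u = (-324 + (9 + 21))*(-57) = (-324 + 30)*(-57) = -294*(-57) = 16758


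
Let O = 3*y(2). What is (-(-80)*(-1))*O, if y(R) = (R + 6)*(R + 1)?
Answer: -5760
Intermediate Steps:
y(R) = (1 + R)*(6 + R) (y(R) = (6 + R)*(1 + R) = (1 + R)*(6 + R))
O = 72 (O = 3*(6 + 2² + 7*2) = 3*(6 + 4 + 14) = 3*24 = 72)
(-(-80)*(-1))*O = -(-80)*(-1)*72 = -16*5*72 = -80*72 = -5760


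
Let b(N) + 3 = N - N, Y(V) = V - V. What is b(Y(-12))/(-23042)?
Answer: 3/23042 ≈ 0.00013020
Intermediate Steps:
Y(V) = 0
b(N) = -3 (b(N) = -3 + (N - N) = -3 + 0 = -3)
b(Y(-12))/(-23042) = -3/(-23042) = -3*(-1/23042) = 3/23042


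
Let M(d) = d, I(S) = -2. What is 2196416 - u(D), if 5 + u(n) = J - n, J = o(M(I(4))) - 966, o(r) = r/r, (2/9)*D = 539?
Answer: 4399623/2 ≈ 2.1998e+6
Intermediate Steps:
D = 4851/2 (D = (9/2)*539 = 4851/2 ≈ 2425.5)
o(r) = 1
J = -965 (J = 1 - 966 = -965)
u(n) = -970 - n (u(n) = -5 + (-965 - n) = -970 - n)
2196416 - u(D) = 2196416 - (-970 - 1*4851/2) = 2196416 - (-970 - 4851/2) = 2196416 - 1*(-6791/2) = 2196416 + 6791/2 = 4399623/2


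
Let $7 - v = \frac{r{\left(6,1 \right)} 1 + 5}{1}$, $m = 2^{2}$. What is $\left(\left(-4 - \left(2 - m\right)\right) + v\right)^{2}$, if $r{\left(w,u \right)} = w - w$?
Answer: $0$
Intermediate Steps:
$m = 4$
$r{\left(w,u \right)} = 0$
$v = 2$ ($v = 7 - \frac{0 \cdot 1 + 5}{1} = 7 - \left(0 + 5\right) 1 = 7 - 5 \cdot 1 = 7 - 5 = 2$)
$\left(\left(-4 - \left(2 - m\right)\right) + v\right)^{2} = \left(\left(-4 - \left(2 - 4\right)\right) + 2\right)^{2} = \left(\left(-4 - -2\right) + 2\right)^{2} = \left(\left(-4 + 2\right) + 2\right)^{2} = \left(-2 + 2\right)^{2} = 0^{2} = 0$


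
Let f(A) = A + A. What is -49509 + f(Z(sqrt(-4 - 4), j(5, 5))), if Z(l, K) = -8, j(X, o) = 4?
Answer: -49525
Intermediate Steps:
f(A) = 2*A
-49509 + f(Z(sqrt(-4 - 4), j(5, 5))) = -49509 + 2*(-8) = -49509 - 16 = -49525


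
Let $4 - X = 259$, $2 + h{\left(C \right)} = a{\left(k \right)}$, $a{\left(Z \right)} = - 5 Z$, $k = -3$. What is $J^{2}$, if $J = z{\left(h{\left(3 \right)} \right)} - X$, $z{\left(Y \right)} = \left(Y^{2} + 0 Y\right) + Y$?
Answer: $190969$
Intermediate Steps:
$h{\left(C \right)} = 13$ ($h{\left(C \right)} = -2 - -15 = -2 + 15 = 13$)
$z{\left(Y \right)} = Y + Y^{2}$ ($z{\left(Y \right)} = \left(Y^{2} + 0\right) + Y = Y^{2} + Y = Y + Y^{2}$)
$X = -255$ ($X = 4 - 259 = -255$)
$J = 437$ ($J = 13 \left(1 + 13\right) - -255 = 13 \cdot 14 + 255 = 182 + 255 = 437$)
$J^{2} = 437^{2} = 190969$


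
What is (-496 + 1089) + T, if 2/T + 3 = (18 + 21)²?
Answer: 450088/759 ≈ 593.00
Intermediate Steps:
T = 1/759 (T = 2/(-3 + (18 + 21)²) = 2/(-3 + 39²) = 2/(-3 + 1521) = 2/1518 = 2*(1/1518) = 1/759 ≈ 0.0013175)
(-496 + 1089) + T = (-496 + 1089) + 1/759 = 593 + 1/759 = 450088/759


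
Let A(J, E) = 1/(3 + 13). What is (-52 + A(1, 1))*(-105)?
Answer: 87255/16 ≈ 5453.4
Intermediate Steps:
A(J, E) = 1/16
(-52 + A(1, 1))*(-105) = (-52 + 1/16)*(-105) = -831/16*(-105) = 87255/16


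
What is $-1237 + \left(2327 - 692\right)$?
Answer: $398$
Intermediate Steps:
$-1237 + \left(2327 - 692\right) = -1237 + 1635 = 398$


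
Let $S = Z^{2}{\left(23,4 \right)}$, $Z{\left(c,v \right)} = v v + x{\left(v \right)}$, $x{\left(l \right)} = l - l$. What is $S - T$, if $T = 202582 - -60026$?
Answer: $-262352$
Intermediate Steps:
$x{\left(l \right)} = 0$
$Z{\left(c,v \right)} = v^{2}$ ($Z{\left(c,v \right)} = v v + 0 = v^{2} + 0 = v^{2}$)
$S = 256$ ($S = \left(4^{2}\right)^{2} = 16^{2} = 256$)
$T = 262608$ ($T = 202582 + 60026 = 262608$)
$S - T = 256 - 262608 = -262352$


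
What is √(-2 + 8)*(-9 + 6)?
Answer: -3*√6 ≈ -7.3485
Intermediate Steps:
√(-2 + 8)*(-9 + 6) = √6*(-3) = -3*√6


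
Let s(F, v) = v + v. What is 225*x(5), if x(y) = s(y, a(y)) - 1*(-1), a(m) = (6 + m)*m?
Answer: 24975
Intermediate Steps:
a(m) = m*(6 + m)
s(F, v) = 2*v
x(y) = 1 + 2*y*(6 + y) (x(y) = 2*(y*(6 + y)) - 1*(-1) = 2*y*(6 + y) + 1 = 1 + 2*y*(6 + y))
225*x(5) = 225*(1 + 2*5*(6 + 5)) = 225*(1 + 2*5*11) = 225*(1 + 110) = 225*111 = 24975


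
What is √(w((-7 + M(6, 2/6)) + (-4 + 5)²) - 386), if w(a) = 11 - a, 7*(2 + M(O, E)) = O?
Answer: 5*I*√721/7 ≈ 19.18*I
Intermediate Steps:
M(O, E) = -2 + O/7
√(w((-7 + M(6, 2/6)) + (-4 + 5)²) - 386) = √((11 - ((-7 + (-2 + (⅐)*6)) + (-4 + 5)²)) - 386) = √((11 - ((-7 + (-2 + 6/7)) + 1²)) - 386) = √((11 - ((-7 - 8/7) + 1)) - 386) = √((11 - (-57/7 + 1)) - 386) = √((11 - 1*(-50/7)) - 386) = √((11 + 50/7) - 386) = √(127/7 - 386) = √(-2575/7) = 5*I*√721/7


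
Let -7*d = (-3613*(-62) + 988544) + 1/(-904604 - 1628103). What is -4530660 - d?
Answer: -77252806203491/17728949 ≈ -4.3574e+6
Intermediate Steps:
d = -3071033872849/17728949 (d = -((-3613*(-62) + 988544) + 1/(-904604 - 1628103))/7 = -((224006 + 988544) + 1/(-2532707))/7 = -(1212550 - 1/2532707)/7 = -⅐*3071033872849/2532707 = -3071033872849/17728949 ≈ -1.7322e+5)
-4530660 - d = -4530660 - 1*(-3071033872849/17728949) = -4530660 + 3071033872849/17728949 = -77252806203491/17728949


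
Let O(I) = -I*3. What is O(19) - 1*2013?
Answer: -2070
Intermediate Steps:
O(I) = -3*I
O(19) - 1*2013 = -3*19 - 1*2013 = -57 - 2013 = -2070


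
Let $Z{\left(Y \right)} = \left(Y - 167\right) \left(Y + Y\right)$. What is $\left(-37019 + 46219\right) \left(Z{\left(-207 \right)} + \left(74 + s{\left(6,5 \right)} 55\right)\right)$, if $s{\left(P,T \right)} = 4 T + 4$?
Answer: $1437316000$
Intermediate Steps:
$s{\left(P,T \right)} = 4 + 4 T$
$Z{\left(Y \right)} = 2 Y \left(-167 + Y\right)$ ($Z{\left(Y \right)} = \left(-167 + Y\right) 2 Y = 2 Y \left(-167 + Y\right)$)
$\left(-37019 + 46219\right) \left(Z{\left(-207 \right)} + \left(74 + s{\left(6,5 \right)} 55\right)\right) = \left(-37019 + 46219\right) \left(2 \left(-207\right) \left(-167 - 207\right) + \left(74 + \left(4 + 4 \cdot 5\right) 55\right)\right) = 9200 \left(2 \left(-207\right) \left(-374\right) + \left(74 + \left(4 + 20\right) 55\right)\right) = 9200 \left(154836 + \left(74 + 24 \cdot 55\right)\right) = 9200 \left(154836 + \left(74 + 1320\right)\right) = 9200 \left(154836 + 1394\right) = 9200 \cdot 156230 = 1437316000$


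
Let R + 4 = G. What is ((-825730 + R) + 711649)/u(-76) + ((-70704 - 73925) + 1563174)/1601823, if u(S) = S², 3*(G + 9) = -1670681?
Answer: -1066609961263/9252129648 ≈ -115.28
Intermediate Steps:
G = -1670708/3 (G = -9 + (⅓)*(-1670681) = -9 - 1670681/3 = -1670708/3 ≈ -5.5690e+5)
R = -1670720/3 (R = -4 - 1670708/3 = -1670720/3 ≈ -5.5691e+5)
((-825730 + R) + 711649)/u(-76) + ((-70704 - 73925) + 1563174)/1601823 = ((-825730 - 1670720/3) + 711649)/((-76)²) + ((-70704 - 73925) + 1563174)/1601823 = (-4147910/3 + 711649)/5776 + (-144629 + 1563174)*(1/1601823) = -2012963/3*1/5776 + 1418545*(1/1601823) = -2012963/17328 + 1418545/1601823 = -1066609961263/9252129648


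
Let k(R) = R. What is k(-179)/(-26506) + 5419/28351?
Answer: 148710843/751471606 ≈ 0.19789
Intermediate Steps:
k(-179)/(-26506) + 5419/28351 = -179/(-26506) + 5419/28351 = -179*(-1/26506) + 5419*(1/28351) = 179/26506 + 5419/28351 = 148710843/751471606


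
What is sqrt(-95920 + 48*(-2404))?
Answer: 4*I*sqrt(13207) ≈ 459.69*I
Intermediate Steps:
sqrt(-95920 + 48*(-2404)) = sqrt(-95920 - 115392) = sqrt(-211312) = 4*I*sqrt(13207)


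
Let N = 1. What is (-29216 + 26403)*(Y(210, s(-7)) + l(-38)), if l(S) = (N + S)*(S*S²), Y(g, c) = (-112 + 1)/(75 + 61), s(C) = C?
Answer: -776713725709/136 ≈ -5.7111e+9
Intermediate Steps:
Y(g, c) = -111/136
l(S) = S³*(1 + S) (l(S) = (1 + S)*(S*S²) = (1 + S)*S³ = S³*(1 + S))
(-29216 + 26403)*(Y(210, s(-7)) + l(-38)) = (-29216 + 26403)*(-111/136 + (-38)³*(1 - 38)) = -2813*(-111/136 - 54872*(-37)) = -2813*(-111/136 + 2030264) = -2813*276115793/136 = -776713725709/136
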